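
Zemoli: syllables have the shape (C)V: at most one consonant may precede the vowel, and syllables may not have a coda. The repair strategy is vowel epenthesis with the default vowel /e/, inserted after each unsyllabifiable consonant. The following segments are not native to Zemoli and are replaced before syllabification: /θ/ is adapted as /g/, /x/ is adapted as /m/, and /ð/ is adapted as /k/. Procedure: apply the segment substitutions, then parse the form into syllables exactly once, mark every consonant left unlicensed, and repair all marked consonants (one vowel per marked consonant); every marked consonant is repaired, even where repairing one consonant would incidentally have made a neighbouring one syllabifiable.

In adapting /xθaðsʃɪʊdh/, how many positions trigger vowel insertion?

5

After substitution the input is /mgaksʃɪʊdh/.
The unsyllabifiable consonants are /m/, /k/, /s/, /d/, /h/; each receives one epenthetic vowel.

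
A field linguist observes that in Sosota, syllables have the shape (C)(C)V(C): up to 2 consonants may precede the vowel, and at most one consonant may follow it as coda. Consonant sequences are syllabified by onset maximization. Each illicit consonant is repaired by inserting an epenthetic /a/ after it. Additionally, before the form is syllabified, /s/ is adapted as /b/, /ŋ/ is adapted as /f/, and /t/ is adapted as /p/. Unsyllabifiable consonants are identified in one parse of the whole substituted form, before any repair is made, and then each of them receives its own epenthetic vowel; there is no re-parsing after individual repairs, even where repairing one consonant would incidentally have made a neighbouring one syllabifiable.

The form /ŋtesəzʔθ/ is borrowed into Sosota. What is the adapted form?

fpebəzʔaθa

Substitution: /ŋ/ → /f/, /t/ → /p/, /s/ → /b/, giving /fpebəzʔθ/.
Under (C)(C)V(C), the unsyllabifiable consonants are /ʔ/, /θ/ (at most one coda consonant is licensed; onsets may contain at most 2 consonants).
Inserting the epenthetic vowel yields /ʔ/ → /ʔa/, /θ/ → /θa/.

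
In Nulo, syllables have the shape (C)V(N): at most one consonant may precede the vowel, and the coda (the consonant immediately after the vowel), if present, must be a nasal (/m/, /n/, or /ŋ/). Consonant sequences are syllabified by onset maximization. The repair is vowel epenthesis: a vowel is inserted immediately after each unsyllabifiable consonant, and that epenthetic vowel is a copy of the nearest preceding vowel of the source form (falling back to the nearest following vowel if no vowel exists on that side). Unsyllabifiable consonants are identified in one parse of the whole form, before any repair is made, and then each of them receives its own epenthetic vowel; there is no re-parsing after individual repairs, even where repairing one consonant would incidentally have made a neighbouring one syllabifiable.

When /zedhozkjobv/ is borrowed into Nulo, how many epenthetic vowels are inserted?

The unsyllabifiable consonants are /d/, /z/, /k/, /b/, /v/; each receives one epenthetic vowel.

5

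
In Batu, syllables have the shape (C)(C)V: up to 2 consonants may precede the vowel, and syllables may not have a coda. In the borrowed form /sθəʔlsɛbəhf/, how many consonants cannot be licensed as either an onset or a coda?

3

Syllabifying with onset maximization leaves /ʔ/, /h/, /f/ stranded (no codas are permitted; onsets may contain at most 2 consonants).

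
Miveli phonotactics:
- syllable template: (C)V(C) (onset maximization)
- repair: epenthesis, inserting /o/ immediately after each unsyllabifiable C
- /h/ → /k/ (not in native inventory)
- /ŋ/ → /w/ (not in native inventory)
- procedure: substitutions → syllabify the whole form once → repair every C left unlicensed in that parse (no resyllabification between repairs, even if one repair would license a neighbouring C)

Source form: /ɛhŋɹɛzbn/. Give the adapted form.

Substitution: /h/ → /k/, /ŋ/ → /w/, giving /ɛkwɹɛzbn/.
The consonants /w/, /b/, /n/ cannot be parsed into a legal (C)V(C) syllable (at most one coda consonant is licensed; onsets are limited to one consonant).
Inserting the epenthetic vowel yields /w/ → /wo/, /b/ → /bo/, /n/ → /no/.

ɛkwoɹɛzbono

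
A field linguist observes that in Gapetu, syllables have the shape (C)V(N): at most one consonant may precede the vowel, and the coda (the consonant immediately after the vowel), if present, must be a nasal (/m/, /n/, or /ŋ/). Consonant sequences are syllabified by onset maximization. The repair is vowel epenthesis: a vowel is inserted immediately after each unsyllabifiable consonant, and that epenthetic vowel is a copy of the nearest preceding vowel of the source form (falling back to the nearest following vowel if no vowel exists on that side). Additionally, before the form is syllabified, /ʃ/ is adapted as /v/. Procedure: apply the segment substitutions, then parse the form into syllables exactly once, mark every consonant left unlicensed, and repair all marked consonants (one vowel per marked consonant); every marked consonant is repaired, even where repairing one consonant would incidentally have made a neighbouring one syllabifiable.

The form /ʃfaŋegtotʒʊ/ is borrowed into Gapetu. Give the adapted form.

Substitution: /ʃ/ → /v/, giving /vfaŋegtotʒʊ/.
Syllabifying with onset maximization leaves /v/, /g/, /t/ stranded (only a nasal (/m/, /n/, or /ŋ/) is licensed in coda position; onsets are limited to one consonant).
Each unlicensed consonant becomes the onset of a new syllable: /v/ → /va/, /g/ → /ge/, /t/ → /to/.

vafaŋegetotoʒʊ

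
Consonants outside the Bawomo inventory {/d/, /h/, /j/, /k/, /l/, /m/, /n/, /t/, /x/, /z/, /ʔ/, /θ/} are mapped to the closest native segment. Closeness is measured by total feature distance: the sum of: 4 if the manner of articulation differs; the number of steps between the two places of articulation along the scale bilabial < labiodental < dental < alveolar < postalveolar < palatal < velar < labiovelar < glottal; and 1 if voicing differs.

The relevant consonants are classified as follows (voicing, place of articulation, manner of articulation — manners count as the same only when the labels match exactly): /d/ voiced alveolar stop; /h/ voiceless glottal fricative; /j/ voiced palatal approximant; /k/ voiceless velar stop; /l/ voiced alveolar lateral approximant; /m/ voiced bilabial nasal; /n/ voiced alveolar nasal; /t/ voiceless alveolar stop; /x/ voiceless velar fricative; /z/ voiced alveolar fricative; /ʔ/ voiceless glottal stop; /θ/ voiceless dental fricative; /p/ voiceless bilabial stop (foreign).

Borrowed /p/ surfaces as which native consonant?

t

/t/ is closest: same manner (stop), place distance 3 (bilabial→alveolar), same voicing; total 3. Next closest is /d/ at distance 4.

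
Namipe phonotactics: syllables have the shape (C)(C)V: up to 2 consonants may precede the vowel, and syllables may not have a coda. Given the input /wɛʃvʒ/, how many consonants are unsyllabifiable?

3

Under (C)(C)V, the unsyllabifiable consonants are /ʃ/, /v/, /ʒ/ (no codas are permitted; onsets may contain at most 2 consonants).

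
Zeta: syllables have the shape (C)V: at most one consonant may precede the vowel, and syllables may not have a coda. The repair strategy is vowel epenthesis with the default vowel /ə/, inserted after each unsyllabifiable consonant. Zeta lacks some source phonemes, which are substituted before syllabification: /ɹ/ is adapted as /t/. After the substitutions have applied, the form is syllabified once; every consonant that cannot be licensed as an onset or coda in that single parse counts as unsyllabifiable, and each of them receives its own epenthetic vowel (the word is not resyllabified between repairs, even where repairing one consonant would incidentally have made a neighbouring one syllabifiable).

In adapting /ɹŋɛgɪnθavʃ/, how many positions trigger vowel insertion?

4

After substitution the input is /tŋɛgɪnθavʃ/.
The unsyllabifiable consonants are /t/, /n/, /v/, /ʃ/; each receives one epenthetic vowel.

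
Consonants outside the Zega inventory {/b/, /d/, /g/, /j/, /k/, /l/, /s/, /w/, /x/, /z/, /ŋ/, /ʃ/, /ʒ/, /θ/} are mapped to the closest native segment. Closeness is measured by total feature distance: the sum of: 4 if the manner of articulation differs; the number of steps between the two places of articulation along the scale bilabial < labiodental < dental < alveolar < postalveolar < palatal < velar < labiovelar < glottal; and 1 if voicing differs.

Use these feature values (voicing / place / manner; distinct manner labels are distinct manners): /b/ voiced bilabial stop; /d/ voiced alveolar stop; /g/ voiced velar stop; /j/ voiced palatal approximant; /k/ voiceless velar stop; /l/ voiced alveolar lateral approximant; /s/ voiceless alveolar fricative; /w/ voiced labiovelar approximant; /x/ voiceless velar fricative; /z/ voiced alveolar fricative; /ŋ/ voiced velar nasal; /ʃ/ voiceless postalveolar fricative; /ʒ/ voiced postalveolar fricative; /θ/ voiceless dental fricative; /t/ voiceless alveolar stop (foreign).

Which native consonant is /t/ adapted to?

/d/ is closest: same manner (stop), place distance 0 (alveolar→alveolar), voicing differs (+1); total 1. Next closest is /k/ at distance 3.

d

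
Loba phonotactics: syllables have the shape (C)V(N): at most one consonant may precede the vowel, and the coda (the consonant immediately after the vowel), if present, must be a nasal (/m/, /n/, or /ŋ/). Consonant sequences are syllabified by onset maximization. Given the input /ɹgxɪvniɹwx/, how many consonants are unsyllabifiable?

6

Syllabifying with onset maximization leaves /ɹ/, /g/, /v/, /ɹ/, /w/, /x/ stranded (only a nasal (/m/, /n/, or /ŋ/) is licensed in coda position; onsets are limited to one consonant).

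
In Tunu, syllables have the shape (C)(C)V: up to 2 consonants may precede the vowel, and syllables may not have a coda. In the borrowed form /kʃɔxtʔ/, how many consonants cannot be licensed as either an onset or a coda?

Syllabifying with onset maximization leaves /x/, /t/, /ʔ/ stranded (no codas are permitted; onsets may contain at most 2 consonants).

3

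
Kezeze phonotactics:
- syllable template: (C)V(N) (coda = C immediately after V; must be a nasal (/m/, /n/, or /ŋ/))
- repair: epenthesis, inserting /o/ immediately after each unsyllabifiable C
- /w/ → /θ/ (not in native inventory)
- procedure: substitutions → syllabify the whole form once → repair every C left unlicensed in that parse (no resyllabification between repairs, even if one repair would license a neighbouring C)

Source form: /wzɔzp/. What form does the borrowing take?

θozɔzopo

Substitution: /w/ → /θ/, giving /θzɔzp/.
Under (C)V(N), the unsyllabifiable consonants are /θ/, /z/, /p/ (only a nasal (/m/, /n/, or /ŋ/) is licensed in coda position; onsets are limited to one consonant).
Inserting the epenthetic vowel yields /θ/ → /θo/, /z/ → /zo/, /p/ → /po/.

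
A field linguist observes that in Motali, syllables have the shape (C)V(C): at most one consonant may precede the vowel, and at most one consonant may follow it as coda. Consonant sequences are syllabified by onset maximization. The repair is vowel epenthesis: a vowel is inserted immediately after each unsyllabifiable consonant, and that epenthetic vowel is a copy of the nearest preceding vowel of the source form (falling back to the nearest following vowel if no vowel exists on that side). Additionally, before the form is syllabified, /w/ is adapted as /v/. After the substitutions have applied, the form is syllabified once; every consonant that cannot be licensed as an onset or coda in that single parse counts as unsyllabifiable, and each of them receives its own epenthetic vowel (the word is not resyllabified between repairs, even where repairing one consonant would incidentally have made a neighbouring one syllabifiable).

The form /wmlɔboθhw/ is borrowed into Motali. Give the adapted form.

vɔmɔlɔboθhovo

Substitution: /w/ → /v/, giving /vmlɔboθhv/.
Syllabifying with onset maximization leaves /v/, /m/, /h/, /v/ stranded (at most one coda consonant is licensed; onsets are limited to one consonant).
Epenthesis after each stranded consonant: /v/ → /vɔ/, /m/ → /mɔ/, /h/ → /ho/, /v/ → /vo/.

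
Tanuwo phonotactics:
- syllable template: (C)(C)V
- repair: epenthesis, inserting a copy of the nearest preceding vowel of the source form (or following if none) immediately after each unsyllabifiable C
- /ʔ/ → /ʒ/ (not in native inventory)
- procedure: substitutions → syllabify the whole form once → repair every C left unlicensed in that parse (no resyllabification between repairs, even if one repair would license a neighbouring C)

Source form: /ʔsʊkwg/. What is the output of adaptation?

Substitution: /ʔ/ → /ʒ/, giving /ʒsʊkwg/.
The consonants /k/, /w/, /g/ cannot be parsed into a legal (C)(C)V syllable (no codas are permitted; onsets may contain at most 2 consonants).
Epenthesis after each stranded consonant: /k/ → /kʊ/, /w/ → /wʊ/, /g/ → /gʊ/.

ʒsʊkʊwʊgʊ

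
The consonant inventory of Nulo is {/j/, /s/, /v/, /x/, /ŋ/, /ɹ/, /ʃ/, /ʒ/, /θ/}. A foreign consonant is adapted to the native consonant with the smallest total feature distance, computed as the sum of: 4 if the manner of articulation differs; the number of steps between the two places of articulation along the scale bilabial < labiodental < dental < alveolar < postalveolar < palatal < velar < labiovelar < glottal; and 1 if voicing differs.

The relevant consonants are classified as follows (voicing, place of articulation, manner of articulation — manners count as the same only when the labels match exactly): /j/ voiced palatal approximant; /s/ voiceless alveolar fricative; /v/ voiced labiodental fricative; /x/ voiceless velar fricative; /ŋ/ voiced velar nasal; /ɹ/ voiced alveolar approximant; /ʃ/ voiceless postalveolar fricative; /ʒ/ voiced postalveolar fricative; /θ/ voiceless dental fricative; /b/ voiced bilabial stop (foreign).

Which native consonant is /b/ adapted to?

/v/ is closest: manner differs (stop→fricative, +4), place distance 1 (bilabial→labiodental), same voicing; total 5. Next closest is /ɹ/ at distance 7.

v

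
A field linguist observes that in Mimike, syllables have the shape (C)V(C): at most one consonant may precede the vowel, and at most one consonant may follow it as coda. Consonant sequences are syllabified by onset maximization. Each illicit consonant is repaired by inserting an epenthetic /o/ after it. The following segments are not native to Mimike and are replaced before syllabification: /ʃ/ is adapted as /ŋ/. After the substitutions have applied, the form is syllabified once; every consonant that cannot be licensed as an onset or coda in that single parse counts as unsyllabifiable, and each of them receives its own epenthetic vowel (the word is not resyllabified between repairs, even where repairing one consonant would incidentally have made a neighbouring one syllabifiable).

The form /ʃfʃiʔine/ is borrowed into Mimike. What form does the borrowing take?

Substitution: /ʃ/ → /ŋ/, giving /ŋfŋiʔine/.
The consonants /ŋ/, /f/ cannot be parsed into a legal (C)V(C) syllable (at most one coda consonant is licensed; onsets are limited to one consonant).
Each unlicensed consonant becomes the onset of a new syllable: /ŋ/ → /ŋo/, /f/ → /fo/.

ŋofoŋiʔine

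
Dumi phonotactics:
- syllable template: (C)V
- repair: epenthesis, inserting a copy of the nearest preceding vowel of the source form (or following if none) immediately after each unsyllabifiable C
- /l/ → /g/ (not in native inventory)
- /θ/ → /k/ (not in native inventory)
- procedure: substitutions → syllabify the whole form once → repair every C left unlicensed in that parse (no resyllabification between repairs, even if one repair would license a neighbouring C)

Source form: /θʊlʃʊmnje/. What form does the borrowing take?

Substitution: /θ/ → /k/, /l/ → /g/, giving /kʊgʃʊmnje/.
The consonants /g/, /m/, /n/ cannot be parsed into a legal (C)V syllable (no codas are permitted; onsets are limited to one consonant).
Inserting the epenthetic vowel yields /g/ → /gʊ/, /m/ → /mʊ/, /n/ → /nʊ/.

kʊgʊʃʊmʊnʊje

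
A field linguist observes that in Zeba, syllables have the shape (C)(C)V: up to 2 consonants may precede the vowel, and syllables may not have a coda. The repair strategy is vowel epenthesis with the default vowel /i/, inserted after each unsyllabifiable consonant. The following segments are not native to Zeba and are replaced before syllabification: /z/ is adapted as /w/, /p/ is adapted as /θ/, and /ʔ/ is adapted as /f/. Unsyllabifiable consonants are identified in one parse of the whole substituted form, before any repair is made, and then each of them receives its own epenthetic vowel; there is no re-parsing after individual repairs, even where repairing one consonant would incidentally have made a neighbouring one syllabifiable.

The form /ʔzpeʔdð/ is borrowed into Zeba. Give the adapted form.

fiwθefidiði

Substitution: /ʔ/ → /f/, /z/ → /w/, /p/ → /θ/, giving /fwθefdð/.
The consonants /f/, /f/, /d/, /ð/ cannot be parsed into a legal (C)(C)V syllable (no codas are permitted; onsets may contain at most 2 consonants).
Epenthesis after each stranded consonant: /f/ → /fi/, /f/ → /fi/, /d/ → /di/, /ð/ → /ði/.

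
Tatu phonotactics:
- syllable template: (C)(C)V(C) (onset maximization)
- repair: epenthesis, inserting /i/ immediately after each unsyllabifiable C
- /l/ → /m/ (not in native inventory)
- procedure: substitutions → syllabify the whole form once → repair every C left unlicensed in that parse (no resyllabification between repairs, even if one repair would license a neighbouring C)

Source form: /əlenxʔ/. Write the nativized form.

əmenxiʔi

Substitution: /l/ → /m/, giving /əmenxʔ/.
The consonants /x/, /ʔ/ cannot be parsed into a legal (C)(C)V(C) syllable (at most one coda consonant is licensed; onsets may contain at most 2 consonants).
Each unlicensed consonant becomes the onset of a new syllable: /x/ → /xi/, /ʔ/ → /ʔi/.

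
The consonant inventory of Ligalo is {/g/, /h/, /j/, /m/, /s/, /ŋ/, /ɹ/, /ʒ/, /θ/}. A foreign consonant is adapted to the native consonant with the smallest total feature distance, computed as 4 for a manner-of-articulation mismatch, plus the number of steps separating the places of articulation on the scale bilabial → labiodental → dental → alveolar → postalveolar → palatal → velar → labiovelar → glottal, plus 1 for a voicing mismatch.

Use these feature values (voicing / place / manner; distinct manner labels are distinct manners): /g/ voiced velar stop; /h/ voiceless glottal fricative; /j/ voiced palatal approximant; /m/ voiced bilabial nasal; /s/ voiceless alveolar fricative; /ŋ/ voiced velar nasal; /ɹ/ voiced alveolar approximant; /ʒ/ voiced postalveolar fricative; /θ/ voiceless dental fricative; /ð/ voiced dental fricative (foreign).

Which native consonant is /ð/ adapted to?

θ

/θ/ is closest: same manner (fricative), place distance 0 (dental→dental), voicing differs (+1); total 1. Next closest is /s/ at distance 2.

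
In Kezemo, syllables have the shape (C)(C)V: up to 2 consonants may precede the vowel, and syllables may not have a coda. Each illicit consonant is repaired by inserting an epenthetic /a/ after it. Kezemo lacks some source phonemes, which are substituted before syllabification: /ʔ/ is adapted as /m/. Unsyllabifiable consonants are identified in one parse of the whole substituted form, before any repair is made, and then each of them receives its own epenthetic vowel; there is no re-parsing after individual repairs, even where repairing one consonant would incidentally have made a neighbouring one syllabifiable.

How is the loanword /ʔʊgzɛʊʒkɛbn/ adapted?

mʊgzɛʊʒkɛbana

Substitution: /ʔ/ → /m/, giving /mʊgzɛʊʒkɛbn/.
The consonants /b/, /n/ cannot be parsed into a legal (C)(C)V syllable (no codas are permitted; onsets may contain at most 2 consonants).
Each unlicensed consonant becomes the onset of a new syllable: /b/ → /ba/, /n/ → /na/.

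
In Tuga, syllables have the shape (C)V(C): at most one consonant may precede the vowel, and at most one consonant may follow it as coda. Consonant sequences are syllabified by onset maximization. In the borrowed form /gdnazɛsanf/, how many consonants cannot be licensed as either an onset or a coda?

The consonants /g/, /d/, /f/ cannot be parsed into a legal (C)V(C) syllable (at most one coda consonant is licensed; onsets are limited to one consonant).

3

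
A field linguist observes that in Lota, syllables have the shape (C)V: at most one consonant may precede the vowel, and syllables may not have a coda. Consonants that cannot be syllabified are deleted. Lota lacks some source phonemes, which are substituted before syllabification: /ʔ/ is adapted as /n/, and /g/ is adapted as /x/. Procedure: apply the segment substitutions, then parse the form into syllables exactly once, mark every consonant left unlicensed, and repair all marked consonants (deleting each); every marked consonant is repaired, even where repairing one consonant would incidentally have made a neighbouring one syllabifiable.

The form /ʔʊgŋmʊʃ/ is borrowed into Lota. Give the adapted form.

nʊmʊ

Substitution: /ʔ/ → /n/, /g/ → /x/, giving /nʊxŋmʊʃ/.
Syllabifying with onset maximization leaves /x/, /ŋ/, /ʃ/ stranded (no codas are permitted; onsets are limited to one consonant).
Deletion applies to /x/, /ŋ/, /ʃ/.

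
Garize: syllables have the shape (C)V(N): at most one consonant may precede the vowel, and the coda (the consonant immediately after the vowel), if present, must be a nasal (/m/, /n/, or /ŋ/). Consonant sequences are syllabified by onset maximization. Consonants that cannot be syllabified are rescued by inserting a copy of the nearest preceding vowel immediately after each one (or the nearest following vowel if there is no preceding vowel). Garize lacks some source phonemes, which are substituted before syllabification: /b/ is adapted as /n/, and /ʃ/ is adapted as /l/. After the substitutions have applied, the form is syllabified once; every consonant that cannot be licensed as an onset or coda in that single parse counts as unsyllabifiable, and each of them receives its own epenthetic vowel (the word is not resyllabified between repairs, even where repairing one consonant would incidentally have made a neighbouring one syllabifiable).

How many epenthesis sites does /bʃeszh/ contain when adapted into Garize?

4

After substitution the input is /nleszh/.
The unsyllabifiable consonants are /n/, /s/, /z/, /h/; each receives one epenthetic vowel.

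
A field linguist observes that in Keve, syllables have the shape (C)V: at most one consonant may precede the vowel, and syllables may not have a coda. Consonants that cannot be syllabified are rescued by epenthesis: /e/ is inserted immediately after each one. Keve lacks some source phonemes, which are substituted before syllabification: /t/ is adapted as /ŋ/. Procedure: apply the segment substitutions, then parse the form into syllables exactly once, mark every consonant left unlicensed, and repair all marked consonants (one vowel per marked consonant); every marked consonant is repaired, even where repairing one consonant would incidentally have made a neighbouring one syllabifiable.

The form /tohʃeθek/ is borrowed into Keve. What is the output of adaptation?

Substitution: /t/ → /ŋ/, giving /ŋohʃeθek/.
Under (C)V, the unsyllabifiable consonants are /h/, /k/ (no codas are permitted; onsets are limited to one consonant).
Epenthesis after each stranded consonant: /h/ → /he/, /k/ → /ke/.

ŋoheʃeθeke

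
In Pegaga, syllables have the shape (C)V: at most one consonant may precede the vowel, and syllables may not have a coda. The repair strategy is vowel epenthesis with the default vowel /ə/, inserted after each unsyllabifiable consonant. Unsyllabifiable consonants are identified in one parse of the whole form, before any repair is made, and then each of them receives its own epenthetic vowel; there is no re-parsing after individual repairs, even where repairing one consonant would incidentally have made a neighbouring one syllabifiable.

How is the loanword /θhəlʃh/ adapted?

Syllabifying with onset maximization leaves /θ/, /l/, /ʃ/, /h/ stranded (no codas are permitted; onsets are limited to one consonant).
Inserting the epenthetic vowel yields /θ/ → /θə/, /l/ → /lə/, /ʃ/ → /ʃə/, /h/ → /hə/.

θəhələʃəhə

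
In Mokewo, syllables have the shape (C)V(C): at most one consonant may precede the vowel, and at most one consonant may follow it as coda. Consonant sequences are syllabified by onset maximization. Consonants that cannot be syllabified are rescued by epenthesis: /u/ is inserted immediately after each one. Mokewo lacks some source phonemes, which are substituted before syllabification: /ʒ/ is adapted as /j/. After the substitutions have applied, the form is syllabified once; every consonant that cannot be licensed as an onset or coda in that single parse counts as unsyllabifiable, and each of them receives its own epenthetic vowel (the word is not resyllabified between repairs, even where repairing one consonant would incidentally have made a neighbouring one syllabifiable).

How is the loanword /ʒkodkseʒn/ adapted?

Substitution: /ʒ/ → /j/, giving /jkodksejn/.
The consonants /j/, /k/, /n/ cannot be parsed into a legal (C)V(C) syllable (at most one coda consonant is licensed; onsets are limited to one consonant).
Each unlicensed consonant becomes the onset of a new syllable: /j/ → /ju/, /k/ → /ku/, /n/ → /nu/.

jukodkusejnu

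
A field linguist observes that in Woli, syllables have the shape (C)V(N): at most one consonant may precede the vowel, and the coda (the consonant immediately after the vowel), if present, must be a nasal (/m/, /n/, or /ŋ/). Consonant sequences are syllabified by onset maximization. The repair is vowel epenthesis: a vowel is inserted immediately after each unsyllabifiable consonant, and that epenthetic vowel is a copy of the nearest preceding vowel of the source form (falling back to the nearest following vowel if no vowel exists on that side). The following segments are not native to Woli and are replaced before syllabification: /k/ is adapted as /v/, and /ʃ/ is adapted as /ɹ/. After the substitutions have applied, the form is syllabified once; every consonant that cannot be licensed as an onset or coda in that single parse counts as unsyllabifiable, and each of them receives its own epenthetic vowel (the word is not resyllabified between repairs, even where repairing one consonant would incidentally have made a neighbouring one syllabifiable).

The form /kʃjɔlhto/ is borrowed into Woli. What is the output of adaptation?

Substitution: /k/ → /v/, /ʃ/ → /ɹ/, giving /vɹjɔlhto/.
Syllabifying with onset maximization leaves /v/, /ɹ/, /l/, /h/ stranded (only a nasal (/m/, /n/, or /ŋ/) is licensed in coda position; onsets are limited to one consonant).
Epenthesis after each stranded consonant: /v/ → /vɔ/, /ɹ/ → /ɹɔ/, /l/ → /lɔ/, /h/ → /hɔ/.

vɔɹɔjɔlɔhɔto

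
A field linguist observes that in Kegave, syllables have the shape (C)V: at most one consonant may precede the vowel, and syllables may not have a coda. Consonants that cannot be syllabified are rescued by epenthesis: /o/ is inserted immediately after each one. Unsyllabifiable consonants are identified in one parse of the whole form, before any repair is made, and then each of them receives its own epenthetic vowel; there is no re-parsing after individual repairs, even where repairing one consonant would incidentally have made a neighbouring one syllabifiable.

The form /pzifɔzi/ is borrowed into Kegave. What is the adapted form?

Syllabifying with onset maximization leaves /p/ stranded (no codas are permitted; onsets are limited to one consonant).
Inserting the epenthetic vowel yields /p/ → /po/.

pozifɔzi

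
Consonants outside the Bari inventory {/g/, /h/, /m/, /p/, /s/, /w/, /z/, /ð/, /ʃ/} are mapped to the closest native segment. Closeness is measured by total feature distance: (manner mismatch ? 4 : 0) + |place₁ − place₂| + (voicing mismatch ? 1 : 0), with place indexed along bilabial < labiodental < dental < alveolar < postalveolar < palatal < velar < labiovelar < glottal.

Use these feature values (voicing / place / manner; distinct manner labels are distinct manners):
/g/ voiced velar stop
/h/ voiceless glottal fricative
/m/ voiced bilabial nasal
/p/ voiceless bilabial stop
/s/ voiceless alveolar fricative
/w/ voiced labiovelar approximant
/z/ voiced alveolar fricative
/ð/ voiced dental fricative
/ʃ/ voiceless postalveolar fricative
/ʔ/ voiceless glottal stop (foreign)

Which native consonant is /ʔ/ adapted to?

g

/g/ is closest: same manner (stop), place distance 2 (glottal→velar), voicing differs (+1); total 3. Next closest is /h/ at distance 4.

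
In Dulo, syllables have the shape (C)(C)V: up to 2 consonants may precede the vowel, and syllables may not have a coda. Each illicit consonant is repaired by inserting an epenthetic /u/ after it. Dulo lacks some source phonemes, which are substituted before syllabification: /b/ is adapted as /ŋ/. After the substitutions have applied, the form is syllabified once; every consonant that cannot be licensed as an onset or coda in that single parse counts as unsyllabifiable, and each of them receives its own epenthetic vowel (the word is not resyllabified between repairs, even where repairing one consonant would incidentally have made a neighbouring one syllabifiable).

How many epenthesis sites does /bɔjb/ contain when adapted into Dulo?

After substitution the input is /ŋɔjŋ/.
The unsyllabifiable consonants are /j/, /ŋ/; each receives one epenthetic vowel.

2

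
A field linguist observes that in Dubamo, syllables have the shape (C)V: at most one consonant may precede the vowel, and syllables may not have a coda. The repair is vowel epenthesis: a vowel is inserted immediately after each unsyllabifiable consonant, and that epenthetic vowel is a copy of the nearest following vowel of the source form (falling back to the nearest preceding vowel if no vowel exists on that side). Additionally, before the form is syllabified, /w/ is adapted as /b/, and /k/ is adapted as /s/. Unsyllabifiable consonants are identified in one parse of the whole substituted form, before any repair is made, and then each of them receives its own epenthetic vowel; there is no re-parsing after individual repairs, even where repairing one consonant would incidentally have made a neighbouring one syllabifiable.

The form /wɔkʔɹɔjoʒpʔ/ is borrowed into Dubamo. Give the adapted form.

bɔsɔʔɔɹɔjoʒopoʔo

Substitution: /w/ → /b/, /k/ → /s/, giving /bɔsʔɹɔjoʒpʔ/.
Syllabifying with onset maximization leaves /s/, /ʔ/, /ʒ/, /p/, /ʔ/ stranded (no codas are permitted; onsets are limited to one consonant).
Each unlicensed consonant becomes the onset of a new syllable: /s/ → /sɔ/, /ʔ/ → /ʔɔ/, /ʒ/ → /ʒo/, /p/ → /po/, /ʔ/ → /ʔo/.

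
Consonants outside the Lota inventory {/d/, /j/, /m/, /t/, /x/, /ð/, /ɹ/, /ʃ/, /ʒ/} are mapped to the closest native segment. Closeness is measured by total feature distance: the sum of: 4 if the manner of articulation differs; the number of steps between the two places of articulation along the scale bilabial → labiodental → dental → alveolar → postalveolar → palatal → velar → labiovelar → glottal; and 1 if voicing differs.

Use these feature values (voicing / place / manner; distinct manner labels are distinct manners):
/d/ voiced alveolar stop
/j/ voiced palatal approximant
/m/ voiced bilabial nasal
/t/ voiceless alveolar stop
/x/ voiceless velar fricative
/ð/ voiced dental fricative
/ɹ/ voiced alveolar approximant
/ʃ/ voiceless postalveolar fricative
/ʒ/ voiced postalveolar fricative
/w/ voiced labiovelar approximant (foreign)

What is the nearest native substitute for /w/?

/j/ is closest: same manner (approximant), place distance 2 (labiovelar→palatal), same voicing; total 2. Next closest is /ɹ/ at distance 4.

j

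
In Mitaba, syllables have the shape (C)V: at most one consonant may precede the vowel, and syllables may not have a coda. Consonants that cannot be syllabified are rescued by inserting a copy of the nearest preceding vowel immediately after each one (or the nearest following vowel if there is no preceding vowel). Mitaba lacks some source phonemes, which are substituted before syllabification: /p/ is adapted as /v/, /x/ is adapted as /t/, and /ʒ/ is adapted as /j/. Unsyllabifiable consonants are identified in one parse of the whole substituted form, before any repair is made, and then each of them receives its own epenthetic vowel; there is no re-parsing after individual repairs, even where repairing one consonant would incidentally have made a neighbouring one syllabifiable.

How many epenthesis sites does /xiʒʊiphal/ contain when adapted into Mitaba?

2

After substitution the input is /tijʊivhal/.
The unsyllabifiable consonants are /v/, /l/; each receives one epenthetic vowel.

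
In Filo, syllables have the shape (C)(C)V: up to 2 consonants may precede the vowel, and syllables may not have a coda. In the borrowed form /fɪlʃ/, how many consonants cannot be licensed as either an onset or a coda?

2

Syllabifying with onset maximization leaves /l/, /ʃ/ stranded (no codas are permitted; onsets may contain at most 2 consonants).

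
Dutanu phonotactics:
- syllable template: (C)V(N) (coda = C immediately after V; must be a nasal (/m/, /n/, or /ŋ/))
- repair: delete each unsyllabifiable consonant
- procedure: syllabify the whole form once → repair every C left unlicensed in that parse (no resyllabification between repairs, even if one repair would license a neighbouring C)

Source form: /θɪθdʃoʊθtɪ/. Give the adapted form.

θɪʃoʊtɪ

The consonants /θ/, /d/, /θ/ cannot be parsed into a legal (C)V(N) syllable (only a nasal (/m/, /n/, or /ŋ/) is licensed in coda position; onsets are limited to one consonant).
Deleting the stranded consonants removes /θ/, /d/, /θ/.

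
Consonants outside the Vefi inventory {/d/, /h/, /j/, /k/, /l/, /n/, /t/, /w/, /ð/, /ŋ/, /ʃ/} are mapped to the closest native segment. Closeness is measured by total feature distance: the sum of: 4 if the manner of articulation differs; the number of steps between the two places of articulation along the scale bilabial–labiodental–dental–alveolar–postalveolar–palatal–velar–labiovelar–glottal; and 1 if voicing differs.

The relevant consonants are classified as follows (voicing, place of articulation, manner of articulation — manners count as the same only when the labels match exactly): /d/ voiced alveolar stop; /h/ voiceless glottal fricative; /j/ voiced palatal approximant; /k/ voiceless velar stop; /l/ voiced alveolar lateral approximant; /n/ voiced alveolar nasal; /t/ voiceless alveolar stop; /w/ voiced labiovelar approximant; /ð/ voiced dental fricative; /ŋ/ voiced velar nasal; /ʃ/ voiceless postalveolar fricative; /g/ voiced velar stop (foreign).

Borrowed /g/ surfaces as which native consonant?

k

/k/ is closest: same manner (stop), place distance 0 (velar→velar), voicing differs (+1); total 1. Next closest is /d/ at distance 3.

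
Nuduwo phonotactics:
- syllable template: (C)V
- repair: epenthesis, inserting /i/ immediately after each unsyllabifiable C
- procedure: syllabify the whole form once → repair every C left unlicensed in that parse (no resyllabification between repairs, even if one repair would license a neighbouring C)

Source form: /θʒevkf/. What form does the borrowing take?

Syllabifying with onset maximization leaves /θ/, /v/, /k/, /f/ stranded (no codas are permitted; onsets are limited to one consonant).
Inserting the epenthetic vowel yields /θ/ → /θi/, /v/ → /vi/, /k/ → /ki/, /f/ → /fi/.

θiʒevikifi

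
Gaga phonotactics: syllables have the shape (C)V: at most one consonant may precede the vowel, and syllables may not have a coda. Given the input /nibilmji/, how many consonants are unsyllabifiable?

2

Under (C)V, the unsyllabifiable consonants are /l/, /m/ (no codas are permitted; onsets are limited to one consonant).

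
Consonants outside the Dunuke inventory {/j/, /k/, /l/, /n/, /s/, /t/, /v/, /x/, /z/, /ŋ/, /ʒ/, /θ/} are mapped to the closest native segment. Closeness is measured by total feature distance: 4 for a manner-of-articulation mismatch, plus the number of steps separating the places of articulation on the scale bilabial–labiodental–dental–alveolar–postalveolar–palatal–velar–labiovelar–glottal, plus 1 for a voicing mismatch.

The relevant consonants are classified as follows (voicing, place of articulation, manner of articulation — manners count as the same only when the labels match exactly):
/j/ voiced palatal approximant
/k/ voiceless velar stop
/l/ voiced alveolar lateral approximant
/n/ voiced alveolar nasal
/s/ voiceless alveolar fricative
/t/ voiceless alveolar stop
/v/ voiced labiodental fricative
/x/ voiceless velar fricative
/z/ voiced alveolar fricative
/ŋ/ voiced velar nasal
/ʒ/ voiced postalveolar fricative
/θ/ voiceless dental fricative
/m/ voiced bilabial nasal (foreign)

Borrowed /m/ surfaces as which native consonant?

/n/ is closest: same manner (nasal), place distance 3 (bilabial→alveolar), same voicing; total 3. Next closest is /v/ at distance 5.

n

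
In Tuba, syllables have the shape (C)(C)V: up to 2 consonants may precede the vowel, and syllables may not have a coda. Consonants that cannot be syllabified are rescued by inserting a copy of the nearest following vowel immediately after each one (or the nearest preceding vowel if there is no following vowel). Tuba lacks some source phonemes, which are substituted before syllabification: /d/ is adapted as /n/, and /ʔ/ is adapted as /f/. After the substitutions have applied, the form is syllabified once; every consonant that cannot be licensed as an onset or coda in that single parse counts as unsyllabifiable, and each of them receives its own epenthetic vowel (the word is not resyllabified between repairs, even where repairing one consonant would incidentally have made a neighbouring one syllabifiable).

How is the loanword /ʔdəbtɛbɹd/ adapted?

fnəbtɛbɛɹɛnɛ

Substitution: /ʔ/ → /f/, /d/ → /n/, giving /fnəbtɛbɹn/.
Under (C)(C)V, the unsyllabifiable consonants are /b/, /ɹ/, /n/ (no codas are permitted; onsets may contain at most 2 consonants).
Epenthesis after each stranded consonant: /b/ → /bɛ/, /ɹ/ → /ɹɛ/, /n/ → /nɛ/.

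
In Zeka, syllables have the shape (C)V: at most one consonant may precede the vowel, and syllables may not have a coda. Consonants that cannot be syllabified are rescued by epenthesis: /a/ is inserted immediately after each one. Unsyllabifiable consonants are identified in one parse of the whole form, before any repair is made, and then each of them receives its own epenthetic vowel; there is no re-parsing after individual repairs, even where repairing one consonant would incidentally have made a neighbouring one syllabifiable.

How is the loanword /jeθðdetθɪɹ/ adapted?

jeθaðadetaθɪɹa

Under (C)V, the unsyllabifiable consonants are /θ/, /ð/, /t/, /ɹ/ (no codas are permitted; onsets are limited to one consonant).
Epenthesis after each stranded consonant: /θ/ → /θa/, /ð/ → /ða/, /t/ → /ta/, /ɹ/ → /ɹa/.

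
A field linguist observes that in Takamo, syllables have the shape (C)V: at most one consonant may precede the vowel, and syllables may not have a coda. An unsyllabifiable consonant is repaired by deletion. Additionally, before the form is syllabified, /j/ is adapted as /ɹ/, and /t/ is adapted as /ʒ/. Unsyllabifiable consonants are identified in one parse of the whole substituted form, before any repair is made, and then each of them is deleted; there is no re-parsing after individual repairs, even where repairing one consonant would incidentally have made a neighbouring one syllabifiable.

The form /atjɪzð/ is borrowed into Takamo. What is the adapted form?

Substitution: /t/ → /ʒ/, /j/ → /ɹ/, giving /aʒɹɪzð/.
The consonants /ʒ/, /z/, /ð/ cannot be parsed into a legal (C)V syllable (no codas are permitted; onsets are limited to one consonant).
Deleting the stranded consonants removes /ʒ/, /z/, /ð/.

aɹɪ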